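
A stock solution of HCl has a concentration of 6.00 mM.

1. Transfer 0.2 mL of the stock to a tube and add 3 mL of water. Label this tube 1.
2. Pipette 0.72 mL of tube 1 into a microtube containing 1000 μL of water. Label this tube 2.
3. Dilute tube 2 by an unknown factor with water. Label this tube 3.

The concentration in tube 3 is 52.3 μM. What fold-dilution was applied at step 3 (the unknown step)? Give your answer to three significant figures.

3.00-fold

Step 1: 0.2 mL + 3 mL = 3.2 mL total → factor 3.2/0.2 = 16
Step 2: 0.72 mL + 1000 μL = 1.72 mL total → factor 1.72/0.72 = 2.3889
Step 3: unknown factor x
Product of known-step factors = 38.222
Overall factor = 6.00 mM / (52.3 μM) = 114.72
x = 114.72 / 38.222 = 3.00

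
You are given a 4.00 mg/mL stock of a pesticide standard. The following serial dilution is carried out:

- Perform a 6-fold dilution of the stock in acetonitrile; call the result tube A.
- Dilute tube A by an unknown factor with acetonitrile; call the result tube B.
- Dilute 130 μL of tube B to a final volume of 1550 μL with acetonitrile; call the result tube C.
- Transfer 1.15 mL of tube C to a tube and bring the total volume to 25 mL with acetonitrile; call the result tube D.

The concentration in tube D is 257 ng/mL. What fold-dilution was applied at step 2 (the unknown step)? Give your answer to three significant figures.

Step 1: 6-fold → factor 6
Step 2: unknown factor x
Step 3: 130 μL brought to 1550 μL → factor 1550/130 = 11.923
Step 4: 1.15 mL brought to 25 mL → factor 25/1.15 = 21.739
Product of known-step factors = 1555.2
Overall factor = 4.00 mg/mL / (257 ng/mL) = 15564
x = 15564 / 1555.2 = 10.0

10.0-fold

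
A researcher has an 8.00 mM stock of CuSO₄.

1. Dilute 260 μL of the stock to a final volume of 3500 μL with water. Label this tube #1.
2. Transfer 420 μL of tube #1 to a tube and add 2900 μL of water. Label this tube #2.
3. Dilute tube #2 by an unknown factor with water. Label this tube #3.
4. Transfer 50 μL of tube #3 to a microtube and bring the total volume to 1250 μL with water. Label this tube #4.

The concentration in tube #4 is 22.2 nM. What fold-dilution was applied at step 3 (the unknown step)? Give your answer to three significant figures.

135-fold

Step 1: 260 μL brought to 3500 μL → factor 3500/260 = 13.462
Step 2: 420 μL + 2900 μL = 3320 μL total → factor 3320/420 = 7.9048
Step 3: unknown factor x
Step 4: 50 μL brought to 1250 μL → factor 1250/50 = 25
Product of known-step factors = 2660.3
Overall factor = 8.00 mM / (22.2 nM) = 3.6036 × 10^5
x = 3.6036 × 10^5 / 2660.3 = 135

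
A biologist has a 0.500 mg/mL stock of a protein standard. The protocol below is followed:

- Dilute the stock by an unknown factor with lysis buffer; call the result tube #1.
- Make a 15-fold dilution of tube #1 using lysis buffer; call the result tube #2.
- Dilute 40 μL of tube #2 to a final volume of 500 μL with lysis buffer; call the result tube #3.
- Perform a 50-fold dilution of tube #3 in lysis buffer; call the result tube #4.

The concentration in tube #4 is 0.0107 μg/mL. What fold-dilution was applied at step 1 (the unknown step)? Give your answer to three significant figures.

4.98-fold

Step 1: unknown factor x
Step 2: 15-fold → factor 15
Step 3: 40 μL brought to 500 μL → factor 500/40 = 12.5
Step 4: 50-fold → factor 50
Product of known-step factors = 9375
Overall factor = 0.500 mg/mL / (0.0107 μg/mL) = 46729
x = 46729 / 9375 = 4.98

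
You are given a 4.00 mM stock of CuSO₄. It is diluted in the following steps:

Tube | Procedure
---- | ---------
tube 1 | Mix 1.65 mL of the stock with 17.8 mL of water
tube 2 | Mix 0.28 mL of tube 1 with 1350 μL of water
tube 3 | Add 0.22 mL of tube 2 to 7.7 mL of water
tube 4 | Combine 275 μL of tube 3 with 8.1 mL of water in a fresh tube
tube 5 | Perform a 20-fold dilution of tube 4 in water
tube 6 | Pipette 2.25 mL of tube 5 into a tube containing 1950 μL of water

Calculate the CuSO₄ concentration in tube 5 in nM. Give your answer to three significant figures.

2.66 nM

Step 1: 1.65 mL + 17.8 mL = 19.45 mL total → factor 19.45/1.65 = 11.788
Step 2: 0.28 mL + 1350 μL = 1.63 mL total → factor 1.63/0.28 = 5.8214
Step 3: 0.22 mL + 7.7 mL = 7.92 mL total → factor 7.92/0.22 = 36
Step 4: 275 μL + 8.1 mL = 8375 μL total → factor 8375/275 = 30.455
Step 5: 20-fold → factor 20
Dilution factor through tube 5 = 11.788 × 5.8214 × 36 × 30.455 × 20 = 1.5047 × 10^6
[tube 5] = 4.00 mM / 1.5047 × 10^6 = 2.658 × 10^-6 mM = 2.66 nM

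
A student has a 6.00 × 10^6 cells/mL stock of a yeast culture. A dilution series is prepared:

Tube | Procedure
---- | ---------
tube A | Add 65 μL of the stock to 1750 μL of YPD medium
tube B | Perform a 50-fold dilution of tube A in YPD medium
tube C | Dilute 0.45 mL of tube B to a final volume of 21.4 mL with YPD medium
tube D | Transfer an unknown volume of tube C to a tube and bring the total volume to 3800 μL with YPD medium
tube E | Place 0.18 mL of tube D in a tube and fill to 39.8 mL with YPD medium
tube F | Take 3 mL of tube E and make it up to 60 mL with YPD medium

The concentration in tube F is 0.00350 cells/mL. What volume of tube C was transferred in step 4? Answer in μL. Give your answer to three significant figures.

Step 1: 65 μL + 1750 μL = 1815 μL total → factor 1815/65 = 27.923
Step 2: 50-fold → factor 50
Step 3: 0.45 mL brought to 21.4 mL → factor 21.4/0.45 = 47.556
Step 4: v brought to 3800 μL → factor = 3800 μL/v
Step 5: 0.18 mL brought to 39.8 mL → factor 39.8/0.18 = 221.11
Step 6: 3 mL brought to 60 mL → factor 60/3 = 20
Product of known-step factors = 2.9361 × 10^8
Overall factor = 6.00 × 10^6 cells/mL / (0.00350 cells/mL) = 1.7143 × 10^9
Step-4 factor = 1.7143 × 10^9 / 2.9361 × 10^8 = 5.8386
v = 3800 μL / 5.8386 = 651 μL

651 μL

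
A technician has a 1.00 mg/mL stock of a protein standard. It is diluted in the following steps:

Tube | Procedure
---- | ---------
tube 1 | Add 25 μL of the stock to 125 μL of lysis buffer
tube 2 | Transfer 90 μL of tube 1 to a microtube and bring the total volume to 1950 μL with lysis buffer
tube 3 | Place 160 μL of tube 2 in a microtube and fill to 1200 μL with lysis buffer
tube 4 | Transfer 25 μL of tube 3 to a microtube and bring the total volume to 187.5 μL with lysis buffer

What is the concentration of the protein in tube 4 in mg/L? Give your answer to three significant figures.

Step 1: 25 μL + 125 μL = 150 μL total → factor 150/25 = 6
Step 2: 90 μL brought to 1950 μL → factor 1950/90 = 21.667
Step 3: 160 μL brought to 1200 μL → factor 1200/160 = 7.5
Step 4: 25 μL brought to 187.5 μL → factor 187.5/25 = 7.5
Overall dilution factor = 6 × 21.667 × 7.5 × 7.5 = 7312.5
Final = 1.00 mg/mL / 7312.5 = 0.0001368 mg/mL = 0.137 mg/L

0.137 mg/L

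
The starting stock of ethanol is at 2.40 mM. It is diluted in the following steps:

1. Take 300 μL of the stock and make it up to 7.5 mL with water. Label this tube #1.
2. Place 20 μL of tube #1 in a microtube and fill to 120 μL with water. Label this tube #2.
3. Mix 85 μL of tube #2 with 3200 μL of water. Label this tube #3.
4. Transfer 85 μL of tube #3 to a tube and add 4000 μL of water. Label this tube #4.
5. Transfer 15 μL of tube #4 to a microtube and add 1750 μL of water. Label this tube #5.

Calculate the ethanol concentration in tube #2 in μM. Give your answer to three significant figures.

16.0 μM

Step 1: 300 μL brought to 7.5 mL → factor 7500/300 = 25
Step 2: 20 μL brought to 120 μL → factor 120/20 = 6
Dilution factor through tube #2 = 25 × 6 = 150
[tube #2] = 2.40 mM / 150 = 0.01600 mM = 16.0 μM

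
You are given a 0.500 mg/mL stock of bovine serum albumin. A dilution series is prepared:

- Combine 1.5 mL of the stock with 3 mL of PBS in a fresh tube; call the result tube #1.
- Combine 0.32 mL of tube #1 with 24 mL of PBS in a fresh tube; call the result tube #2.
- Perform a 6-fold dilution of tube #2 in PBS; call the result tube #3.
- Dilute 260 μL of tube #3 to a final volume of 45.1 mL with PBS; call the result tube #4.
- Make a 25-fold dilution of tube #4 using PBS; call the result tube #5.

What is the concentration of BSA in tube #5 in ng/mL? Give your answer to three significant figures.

Step 1: 1.5 mL + 3 mL = 4.5 mL total → factor 4.5/1.5 = 3
Step 2: 0.32 mL + 24 mL = 24.32 mL total → factor 24.32/0.32 = 76
Step 3: 6-fold → factor 6
Step 4: 260 μL brought to 45.1 mL → factor 45100/260 = 173.46
Step 5: 25-fold → factor 25
Overall dilution factor = 3 × 76 × 6 × 173.46 × 25 = 5.9324 × 10^6
Final = 0.500 mg/mL / 5.9324 × 10^6 = 8.428 × 10^-8 mg/mL = 0.0843 ng/mL

0.0843 ng/mL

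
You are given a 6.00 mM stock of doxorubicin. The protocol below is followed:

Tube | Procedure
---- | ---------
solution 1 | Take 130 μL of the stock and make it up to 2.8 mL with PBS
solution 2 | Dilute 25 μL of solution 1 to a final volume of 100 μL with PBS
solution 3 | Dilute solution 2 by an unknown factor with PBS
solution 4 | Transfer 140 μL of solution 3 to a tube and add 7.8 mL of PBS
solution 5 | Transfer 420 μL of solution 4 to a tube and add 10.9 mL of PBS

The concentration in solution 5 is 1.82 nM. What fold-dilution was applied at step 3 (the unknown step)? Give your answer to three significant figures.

25.0-fold

Step 1: 130 μL brought to 2.8 mL → factor 2800/130 = 21.538
Step 2: 25 μL brought to 100 μL → factor 100/25 = 4
Step 3: unknown factor x
Step 4: 140 μL + 7.8 mL = 7940 μL total → factor 7940/140 = 56.714
Step 5: 420 μL + 10.9 mL = 11320 μL total → factor 11320/420 = 26.952
Product of known-step factors = 1.3169 × 10^5
Overall factor = 6.00 mM / (1.82 nM) = 3.2967 × 10^6
x = 3.2967 × 10^6 / 1.3169 × 10^5 = 25.0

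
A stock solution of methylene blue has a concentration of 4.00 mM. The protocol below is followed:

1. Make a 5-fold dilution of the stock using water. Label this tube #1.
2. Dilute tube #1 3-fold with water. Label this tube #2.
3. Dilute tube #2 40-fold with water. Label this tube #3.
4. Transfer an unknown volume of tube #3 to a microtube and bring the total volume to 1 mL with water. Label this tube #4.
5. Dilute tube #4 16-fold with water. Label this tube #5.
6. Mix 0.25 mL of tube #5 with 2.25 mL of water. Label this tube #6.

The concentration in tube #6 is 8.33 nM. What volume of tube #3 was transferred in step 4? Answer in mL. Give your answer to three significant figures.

0.200 mL

Step 1: 5-fold → factor 5
Step 2: 3-fold → factor 3
Step 3: 40-fold → factor 40
Step 4: v brought to 1 mL → factor = 1 mL/v
Step 5: 16-fold → factor 16
Step 6: 0.25 mL + 2.25 mL = 2.5 mL total → factor 2.5/0.25 = 10
Product of known-step factors = 96000
Overall factor = 4.00 mM / (8.33 nM) = 4.8019 × 10^5
Step-4 factor = 4.8019 × 10^5 / 96000 = 5.002
v = 1 mL / 5.002 = 0.200 mL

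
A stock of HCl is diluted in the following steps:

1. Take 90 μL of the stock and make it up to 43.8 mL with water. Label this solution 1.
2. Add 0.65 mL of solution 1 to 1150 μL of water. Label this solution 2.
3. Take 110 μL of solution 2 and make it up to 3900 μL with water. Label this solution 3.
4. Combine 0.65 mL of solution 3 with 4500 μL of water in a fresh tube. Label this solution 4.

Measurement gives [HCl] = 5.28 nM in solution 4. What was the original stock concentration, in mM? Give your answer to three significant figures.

2.00 mM

Step 1: 90 μL brought to 43.8 mL → factor 43800/90 = 486.67
Step 2: 0.65 mL + 1150 μL = 1.8 mL total → factor 1.8/0.65 = 2.7692
Step 3: 110 μL brought to 3900 μL → factor 3900/110 = 35.455
Step 4: 0.65 mL + 4500 μL = 5.15 mL total → factor 5.15/0.65 = 7.9231
Overall dilution factor = 486.67 × 2.7692 × 35.455 × 7.9231 = 3.7858 × 10^5
Stock = 5.28 nM × 3.7858 × 10^5 = 1.999 × 10^6 nM = 2.00 mM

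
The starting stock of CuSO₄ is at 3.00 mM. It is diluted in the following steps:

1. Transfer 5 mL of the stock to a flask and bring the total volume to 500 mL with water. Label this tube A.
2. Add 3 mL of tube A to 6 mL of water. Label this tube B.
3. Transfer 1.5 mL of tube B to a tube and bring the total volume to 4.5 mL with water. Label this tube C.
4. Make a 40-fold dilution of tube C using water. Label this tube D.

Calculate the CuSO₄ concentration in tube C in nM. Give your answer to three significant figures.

Step 1: 5 mL brought to 500 mL → factor 500/5 = 100
Step 2: 3 mL + 6 mL = 9 mL total → factor 9/3 = 3
Step 3: 1.5 mL brought to 4.5 mL → factor 4.5/1.5 = 3
Dilution factor through tube C = 100 × 3 × 3 = 900
[tube C] = 3.00 mM / 900 = 0.003333 mM = 3.33 × 10^3 nM

3.33 × 10^3 nM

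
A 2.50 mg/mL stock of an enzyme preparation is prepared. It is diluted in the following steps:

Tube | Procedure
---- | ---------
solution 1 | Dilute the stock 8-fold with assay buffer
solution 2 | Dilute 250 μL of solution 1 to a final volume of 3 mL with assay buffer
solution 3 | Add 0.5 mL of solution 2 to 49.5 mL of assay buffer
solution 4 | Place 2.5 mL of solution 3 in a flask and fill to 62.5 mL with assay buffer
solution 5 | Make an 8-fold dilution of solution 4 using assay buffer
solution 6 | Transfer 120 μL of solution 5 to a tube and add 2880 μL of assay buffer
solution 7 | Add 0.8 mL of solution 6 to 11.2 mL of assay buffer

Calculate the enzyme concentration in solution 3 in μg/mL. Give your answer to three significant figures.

Step 1: 8-fold → factor 8
Step 2: 250 μL brought to 3 mL → factor 3000/250 = 12
Step 3: 0.5 mL + 49.5 mL = 50 mL total → factor 50/0.5 = 100
Dilution factor through solution 3 = 8 × 12 × 100 = 9600
[solution 3] = 2.50 mg/mL / 9600 = 0.0002604 mg/mL = 0.260 μg/mL

0.260 μg/mL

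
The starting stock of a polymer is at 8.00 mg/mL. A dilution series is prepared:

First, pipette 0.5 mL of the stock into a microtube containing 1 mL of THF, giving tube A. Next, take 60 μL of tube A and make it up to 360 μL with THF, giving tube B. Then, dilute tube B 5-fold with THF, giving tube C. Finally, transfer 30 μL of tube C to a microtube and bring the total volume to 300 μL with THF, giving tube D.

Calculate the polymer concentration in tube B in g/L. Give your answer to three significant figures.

0.444 g/L

Step 1: 0.5 mL + 1 mL = 1.5 mL total → factor 1.5/0.5 = 3
Step 2: 60 μL brought to 360 μL → factor 360/60 = 6
Dilution factor through tube B = 3 × 6 = 18
[tube B] = 8.00 mg/mL / 18 = 0.4444 mg/mL = 0.444 g/L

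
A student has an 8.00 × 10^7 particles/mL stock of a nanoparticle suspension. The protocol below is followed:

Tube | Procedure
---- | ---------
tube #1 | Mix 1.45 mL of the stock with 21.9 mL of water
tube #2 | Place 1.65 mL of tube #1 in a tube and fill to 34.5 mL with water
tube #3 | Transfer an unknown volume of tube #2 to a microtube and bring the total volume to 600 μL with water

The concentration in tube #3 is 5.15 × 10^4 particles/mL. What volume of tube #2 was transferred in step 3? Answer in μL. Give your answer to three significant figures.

Step 1: 1.45 mL + 21.9 mL = 23.35 mL total → factor 23.35/1.45 = 16.103
Step 2: 1.65 mL brought to 34.5 mL → factor 34.5/1.65 = 20.909
Step 3: v brought to 600 μL → factor = 600 μL/v
Product of known-step factors = 336.71
Overall factor = 8.00 × 10^7 particles/mL / (5.15 × 10^4 particles/mL) = 1553.4
Step-3 factor = 1553.4 / 336.71 = 4.6135
v = 600 μL / 4.6135 = 130 μL

130 μL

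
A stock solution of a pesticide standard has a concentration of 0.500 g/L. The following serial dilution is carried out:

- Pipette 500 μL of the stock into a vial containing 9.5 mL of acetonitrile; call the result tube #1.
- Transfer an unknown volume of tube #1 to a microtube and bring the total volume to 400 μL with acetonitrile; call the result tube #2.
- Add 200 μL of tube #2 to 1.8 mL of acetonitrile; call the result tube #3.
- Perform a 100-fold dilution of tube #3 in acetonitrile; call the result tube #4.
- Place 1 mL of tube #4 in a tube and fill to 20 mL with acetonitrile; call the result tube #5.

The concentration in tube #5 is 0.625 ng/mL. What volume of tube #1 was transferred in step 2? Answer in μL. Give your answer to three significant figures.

200 μL

Step 1: 500 μL + 9.5 mL = 10000 μL total → factor 10000/500 = 20
Step 2: v brought to 400 μL → factor = 400 μL/v
Step 3: 200 μL + 1.8 mL = 2000 μL total → factor 2000/200 = 10
Step 4: 100-fold → factor 100
Step 5: 1 mL brought to 20 mL → factor 20/1 = 20
Product of known-step factors = 4 × 10^5
Overall factor = 0.500 g/L / (0.625 ng/mL) = 8 × 10^5
Step-2 factor = 8 × 10^5 / 4 × 10^5 = 2
v = 400 μL / 2 = 200 μL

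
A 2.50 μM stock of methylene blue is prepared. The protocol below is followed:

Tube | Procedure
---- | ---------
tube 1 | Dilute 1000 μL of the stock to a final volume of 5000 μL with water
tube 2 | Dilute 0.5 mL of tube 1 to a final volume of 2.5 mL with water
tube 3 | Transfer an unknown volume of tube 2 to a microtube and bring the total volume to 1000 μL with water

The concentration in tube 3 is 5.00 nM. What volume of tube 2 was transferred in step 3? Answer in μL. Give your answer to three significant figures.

Step 1: 1000 μL brought to 5000 μL → factor 5000/1000 = 5
Step 2: 0.5 mL brought to 2.5 mL → factor 2.5/0.5 = 5
Step 3: v brought to 1000 μL → factor = 1000 μL/v
Product of known-step factors = 25
Overall factor = 2.50 μM / (5.00 nM) = 500
Step-3 factor = 500 / 25 = 20
v = 1000 μL / 20 = 50.0 μL

50.0 μL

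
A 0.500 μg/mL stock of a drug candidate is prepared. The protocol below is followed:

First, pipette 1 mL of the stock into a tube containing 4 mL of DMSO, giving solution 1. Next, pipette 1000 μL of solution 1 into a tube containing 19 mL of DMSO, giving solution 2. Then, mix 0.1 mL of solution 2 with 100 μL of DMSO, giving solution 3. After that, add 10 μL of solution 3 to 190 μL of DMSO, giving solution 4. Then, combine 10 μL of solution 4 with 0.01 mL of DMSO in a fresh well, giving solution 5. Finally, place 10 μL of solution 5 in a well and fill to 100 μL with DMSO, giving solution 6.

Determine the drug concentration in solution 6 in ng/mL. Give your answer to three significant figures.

Step 1: 1 mL + 4 mL = 5 mL total → factor 5/1 = 5
Step 2: 1000 μL + 19 mL = 20000 μL total → factor 20000/1000 = 20
Step 3: 0.1 mL + 100 μL = 0.2 mL total → factor 0.2/0.1 = 2
Step 4: 10 μL + 190 μL = 200 μL total → factor 200/10 = 20
Step 5: 10 μL + 0.01 mL = 20 μL total → factor 20/10 = 2
Step 6: 10 μL brought to 100 μL → factor 100/10 = 10
Overall dilution factor = 5 × 20 × 2 × 20 × 2 × 10 = 80000
Final = 0.500 μg/mL / 80000 = 6.250 × 10^-6 μg/mL = 0.00625 ng/mL

0.00625 ng/mL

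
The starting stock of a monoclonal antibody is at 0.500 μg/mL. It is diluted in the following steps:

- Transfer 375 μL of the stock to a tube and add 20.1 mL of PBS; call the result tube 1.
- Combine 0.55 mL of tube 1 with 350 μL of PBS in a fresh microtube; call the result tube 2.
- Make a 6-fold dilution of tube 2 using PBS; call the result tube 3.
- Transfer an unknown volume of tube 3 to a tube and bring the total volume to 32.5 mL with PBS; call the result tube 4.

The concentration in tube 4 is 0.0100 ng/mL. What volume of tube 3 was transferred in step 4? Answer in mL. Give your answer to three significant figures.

0.348 mL

Step 1: 375 μL + 20.1 mL = 20475 μL total → factor 20475/375 = 54.6
Step 2: 0.55 mL + 350 μL = 0.9 mL total → factor 0.9/0.55 = 1.6364
Step 3: 6-fold → factor 6
Step 4: v brought to 32.5 mL → factor = 32.5 mL/v
Product of known-step factors = 536.07
Overall factor = 0.500 μg/mL / (0.0100 ng/mL) = 50000
Step-4 factor = 50000 / 536.07 = 93.271
v = 32.5 mL / 93.271 = 0.348 mL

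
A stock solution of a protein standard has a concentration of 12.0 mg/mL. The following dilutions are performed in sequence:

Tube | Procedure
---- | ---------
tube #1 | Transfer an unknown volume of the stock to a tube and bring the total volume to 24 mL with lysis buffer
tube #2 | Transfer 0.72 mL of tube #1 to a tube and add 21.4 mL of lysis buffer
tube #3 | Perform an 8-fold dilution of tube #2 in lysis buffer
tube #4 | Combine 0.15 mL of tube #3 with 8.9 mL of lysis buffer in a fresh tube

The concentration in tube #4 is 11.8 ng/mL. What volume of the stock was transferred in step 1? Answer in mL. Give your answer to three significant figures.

0.350 mL

Step 1: v brought to 24 mL → factor = 24 mL/v
Step 2: 0.72 mL + 21.4 mL = 22.12 mL total → factor 22.12/0.72 = 30.722
Step 3: 8-fold → factor 8
Step 4: 0.15 mL + 8.9 mL = 9.05 mL total → factor 9.05/0.15 = 60.333
Product of known-step factors = 14829
Overall factor = 12.0 mg/mL / (11.8 ng/mL) = 1.0169 × 10^6
Step-1 factor = 1.0169 × 10^6 / 14829 = 68.58
v = 24 mL / 68.58 = 0.350 mL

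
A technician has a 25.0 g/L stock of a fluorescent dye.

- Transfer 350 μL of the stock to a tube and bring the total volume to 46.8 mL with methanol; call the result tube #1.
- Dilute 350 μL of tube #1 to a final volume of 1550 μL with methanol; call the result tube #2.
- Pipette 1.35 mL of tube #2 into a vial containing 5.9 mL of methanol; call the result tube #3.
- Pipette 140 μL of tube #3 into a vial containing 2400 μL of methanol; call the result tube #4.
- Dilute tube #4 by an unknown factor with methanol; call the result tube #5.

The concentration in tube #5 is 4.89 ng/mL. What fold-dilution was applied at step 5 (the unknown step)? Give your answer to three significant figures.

Step 1: 350 μL brought to 46.8 mL → factor 46800/350 = 133.71
Step 2: 350 μL brought to 1550 μL → factor 1550/350 = 4.4286
Step 3: 1.35 mL + 5.9 mL = 7.25 mL total → factor 7.25/1.35 = 5.3704
Step 4: 140 μL + 2400 μL = 2540 μL total → factor 2540/140 = 18.143
Step 5: unknown factor x
Product of known-step factors = 57697
Overall factor = 25.0 g/L / (4.89 ng/mL) = 5.1125 × 10^6
x = 5.1125 × 10^6 / 57697 = 88.6

88.6-fold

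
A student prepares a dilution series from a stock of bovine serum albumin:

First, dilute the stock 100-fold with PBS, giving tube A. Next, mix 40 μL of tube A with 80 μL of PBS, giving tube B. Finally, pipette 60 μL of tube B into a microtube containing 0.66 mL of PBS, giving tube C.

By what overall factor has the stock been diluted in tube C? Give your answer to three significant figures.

3.60 × 10^3

Step 1: 100-fold → factor 100
Step 2: 40 μL + 80 μL = 120 μL total → factor 120/40 = 3
Step 3: 60 μL + 0.66 mL = 720 μL total → factor 720/60 = 12
Overall dilution factor = 100 × 3 × 12 = 3600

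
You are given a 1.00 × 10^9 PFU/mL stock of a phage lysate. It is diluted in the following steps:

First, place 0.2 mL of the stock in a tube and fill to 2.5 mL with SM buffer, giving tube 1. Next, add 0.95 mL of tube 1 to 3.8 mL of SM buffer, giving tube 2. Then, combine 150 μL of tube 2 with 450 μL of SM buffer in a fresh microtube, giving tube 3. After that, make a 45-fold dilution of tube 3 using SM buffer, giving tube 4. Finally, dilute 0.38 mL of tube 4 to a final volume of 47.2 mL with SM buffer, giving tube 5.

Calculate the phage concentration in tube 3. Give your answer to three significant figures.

4.00 × 10^6 PFU/mL

Step 1: 0.2 mL brought to 2.5 mL → factor 2.5/0.2 = 12.5
Step 2: 0.95 mL + 3.8 mL = 4.75 mL total → factor 4.75/0.95 = 5
Step 3: 150 μL + 450 μL = 600 μL total → factor 600/150 = 4
Dilution factor through tube 3 = 12.5 × 5 × 4 = 250
[tube 3] = 1.00 × 10^9 PFU/mL / 250 = 4.00 × 10^6 PFU/mL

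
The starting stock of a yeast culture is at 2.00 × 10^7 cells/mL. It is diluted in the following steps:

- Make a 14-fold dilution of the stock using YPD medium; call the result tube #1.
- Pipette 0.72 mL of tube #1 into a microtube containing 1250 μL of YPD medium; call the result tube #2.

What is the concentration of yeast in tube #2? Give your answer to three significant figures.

5.22 × 10^5 cells/mL

Step 1: 14-fold → factor 14
Step 2: 0.72 mL + 1250 μL = 1.97 mL total → factor 1.97/0.72 = 2.7361
Overall dilution factor = 14 × 2.7361 = 38.306
Final = 2.00 × 10^7 cells/mL / 38.306 = 5.22 × 10^5 cells/mL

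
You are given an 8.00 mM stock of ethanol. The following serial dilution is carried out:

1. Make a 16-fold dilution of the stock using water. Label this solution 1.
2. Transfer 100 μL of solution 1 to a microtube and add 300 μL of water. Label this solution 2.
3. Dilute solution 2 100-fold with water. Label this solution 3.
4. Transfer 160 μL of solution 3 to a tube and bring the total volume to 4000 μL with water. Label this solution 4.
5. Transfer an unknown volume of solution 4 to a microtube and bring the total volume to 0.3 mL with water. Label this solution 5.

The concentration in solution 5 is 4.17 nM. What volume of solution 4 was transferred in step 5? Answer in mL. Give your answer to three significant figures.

0.0250 mL

Step 1: 16-fold → factor 16
Step 2: 100 μL + 300 μL = 400 μL total → factor 400/100 = 4
Step 3: 100-fold → factor 100
Step 4: 160 μL brought to 4000 μL → factor 4000/160 = 25
Step 5: v brought to 0.3 mL → factor = 0.3 mL/v
Product of known-step factors = 1.6 × 10^5
Overall factor = 8.00 mM / (4.17 nM) = 1.9185 × 10^6
Step-5 factor = 1.9185 × 10^6 / 1.6 × 10^5 = 11.99
v = 0.3 mL / 11.99 = 0.0250 mL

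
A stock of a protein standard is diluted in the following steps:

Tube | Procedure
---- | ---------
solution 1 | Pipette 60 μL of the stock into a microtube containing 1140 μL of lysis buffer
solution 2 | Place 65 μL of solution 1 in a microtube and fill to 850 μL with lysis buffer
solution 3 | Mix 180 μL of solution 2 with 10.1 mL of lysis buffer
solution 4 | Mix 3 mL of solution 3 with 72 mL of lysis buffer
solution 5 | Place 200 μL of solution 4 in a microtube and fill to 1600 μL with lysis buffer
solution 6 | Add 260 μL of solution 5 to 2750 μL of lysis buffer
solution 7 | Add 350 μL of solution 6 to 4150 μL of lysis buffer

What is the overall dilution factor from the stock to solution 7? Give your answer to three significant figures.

4.45 × 10^8

Step 1: 60 μL + 1140 μL = 1200 μL total → factor 1200/60 = 20
Step 2: 65 μL brought to 850 μL → factor 850/65 = 13.077
Step 3: 180 μL + 10.1 mL = 10280 μL total → factor 10280/180 = 57.111
Step 4: 3 mL + 72 mL = 75 mL total → factor 75/3 = 25
Step 5: 200 μL brought to 1600 μL → factor 1600/200 = 8
Step 6: 260 μL + 2750 μL = 3010 μL total → factor 3010/260 = 11.577
Step 7: 350 μL + 4150 μL = 4500 μL total → factor 4500/350 = 12.857
Overall dilution factor = 20 × 13.077 × 57.111 × 25 × 8 × 11.577 × 12.857 = 4.4466 × 10^8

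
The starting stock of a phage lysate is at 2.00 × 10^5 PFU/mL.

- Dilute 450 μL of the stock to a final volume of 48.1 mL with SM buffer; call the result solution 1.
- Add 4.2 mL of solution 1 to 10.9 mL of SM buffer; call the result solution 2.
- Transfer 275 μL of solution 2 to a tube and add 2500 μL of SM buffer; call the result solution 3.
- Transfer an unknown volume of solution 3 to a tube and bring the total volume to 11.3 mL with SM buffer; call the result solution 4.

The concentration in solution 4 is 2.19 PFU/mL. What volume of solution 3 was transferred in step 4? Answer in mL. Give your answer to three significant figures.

0.480 mL

Step 1: 450 μL brought to 48.1 mL → factor 48100/450 = 106.89
Step 2: 4.2 mL + 10.9 mL = 15.1 mL total → factor 15.1/4.2 = 3.5952
Step 3: 275 μL + 2500 μL = 2775 μL total → factor 2775/275 = 10.091
Step 4: v brought to 11.3 mL → factor = 11.3 mL/v
Product of known-step factors = 3877.8
Overall factor = 2.00 × 10^5 PFU/mL / (2.19 PFU/mL) = 91324
Step-4 factor = 91324 / 3877.8 = 23.55
v = 11.3 mL / 23.55 = 0.480 mL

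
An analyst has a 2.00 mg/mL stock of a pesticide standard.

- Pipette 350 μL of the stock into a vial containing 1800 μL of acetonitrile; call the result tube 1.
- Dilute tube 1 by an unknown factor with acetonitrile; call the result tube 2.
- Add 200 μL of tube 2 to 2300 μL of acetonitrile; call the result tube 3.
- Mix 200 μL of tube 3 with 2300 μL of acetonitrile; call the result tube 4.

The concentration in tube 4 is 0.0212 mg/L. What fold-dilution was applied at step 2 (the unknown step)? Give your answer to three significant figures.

98.3-fold

Step 1: 350 μL + 1800 μL = 2150 μL total → factor 2150/350 = 6.1429
Step 2: unknown factor x
Step 3: 200 μL + 2300 μL = 2500 μL total → factor 2500/200 = 12.5
Step 4: 200 μL + 2300 μL = 2500 μL total → factor 2500/200 = 12.5
Product of known-step factors = 959.82
Overall factor = 2.00 mg/mL / (0.0212 mg/L) = 94340
x = 94340 / 959.82 = 98.3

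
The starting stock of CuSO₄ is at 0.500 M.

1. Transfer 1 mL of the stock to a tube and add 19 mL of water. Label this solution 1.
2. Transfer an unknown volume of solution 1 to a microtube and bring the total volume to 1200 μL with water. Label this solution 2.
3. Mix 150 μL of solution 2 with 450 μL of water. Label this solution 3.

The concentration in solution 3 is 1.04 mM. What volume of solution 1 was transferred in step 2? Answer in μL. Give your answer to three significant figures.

Step 1: 1 mL + 19 mL = 20 mL total → factor 20/1 = 20
Step 2: v brought to 1200 μL → factor = 1200 μL/v
Step 3: 150 μL + 450 μL = 600 μL total → factor 600/150 = 4
Product of known-step factors = 80
Overall factor = 0.500 M / (1.04 mM) = 480.77
Step-2 factor = 480.77 / 80 = 6.0096
v = 1200 μL / 6.0096 = 200 μL

200 μL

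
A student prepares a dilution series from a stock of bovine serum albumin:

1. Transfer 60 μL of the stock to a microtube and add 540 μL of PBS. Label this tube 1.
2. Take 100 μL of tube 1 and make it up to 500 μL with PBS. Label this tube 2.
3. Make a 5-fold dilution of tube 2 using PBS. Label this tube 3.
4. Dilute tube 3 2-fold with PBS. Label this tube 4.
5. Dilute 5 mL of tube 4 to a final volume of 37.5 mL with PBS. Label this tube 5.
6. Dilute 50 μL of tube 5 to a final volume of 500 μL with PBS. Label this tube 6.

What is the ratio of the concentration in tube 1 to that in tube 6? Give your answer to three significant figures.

3.75 × 10^3

Step 1: 60 μL + 540 μL = 600 μL total → factor 600/60 = 10
Step 2: 100 μL brought to 500 μL → factor 500/100 = 5
Step 3: 5-fold → factor 5
Step 4: 2-fold → factor 2
Step 5: 5 mL brought to 37.5 mL → factor 37.5/5 = 7.5
Step 6: 50 μL brought to 500 μL → factor 500/50 = 10
Dilution factor to tube 1 = 10; to tube 6 = 37500
[tube 1]/[tube 6] = (factor to tube 6)/(factor to tube 1) = 37500/10 = 3.75 × 10^3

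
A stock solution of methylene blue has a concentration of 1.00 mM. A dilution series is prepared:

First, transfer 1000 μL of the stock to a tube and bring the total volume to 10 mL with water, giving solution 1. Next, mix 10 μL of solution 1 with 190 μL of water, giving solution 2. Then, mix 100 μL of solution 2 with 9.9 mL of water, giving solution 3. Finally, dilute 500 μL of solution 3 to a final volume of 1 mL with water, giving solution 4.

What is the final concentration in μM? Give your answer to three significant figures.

0.0250 μM

Step 1: 1000 μL brought to 10 mL → factor 10000/1000 = 10
Step 2: 10 μL + 190 μL = 200 μL total → factor 200/10 = 20
Step 3: 100 μL + 9.9 mL = 10000 μL total → factor 10000/100 = 100
Step 4: 500 μL brought to 1 mL → factor 1000/500 = 2
Overall dilution factor = 10 × 20 × 100 × 2 = 40000
Final = 1.00 mM / 40000 = 2.500 × 10^-5 mM = 0.0250 μM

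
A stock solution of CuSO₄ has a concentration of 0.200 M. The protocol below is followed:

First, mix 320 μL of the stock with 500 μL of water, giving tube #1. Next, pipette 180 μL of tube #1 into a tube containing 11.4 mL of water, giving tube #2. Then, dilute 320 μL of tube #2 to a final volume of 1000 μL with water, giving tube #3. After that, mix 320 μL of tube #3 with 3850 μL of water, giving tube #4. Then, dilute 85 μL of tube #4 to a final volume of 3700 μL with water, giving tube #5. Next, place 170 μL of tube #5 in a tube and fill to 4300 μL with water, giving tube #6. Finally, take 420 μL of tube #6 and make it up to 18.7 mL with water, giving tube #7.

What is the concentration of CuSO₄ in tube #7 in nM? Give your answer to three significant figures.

0.608 nM

Step 1: 320 μL + 500 μL = 820 μL total → factor 820/320 = 2.5625
Step 2: 180 μL + 11.4 mL = 11580 μL total → factor 11580/180 = 64.333
Step 3: 320 μL brought to 1000 μL → factor 1000/320 = 3.125
Step 4: 320 μL + 3850 μL = 4170 μL total → factor 4170/320 = 13.031
Step 5: 85 μL brought to 3700 μL → factor 3700/85 = 43.529
Step 6: 170 μL brought to 4300 μL → factor 4300/170 = 25.294
Step 7: 420 μL brought to 18.7 mL → factor 18700/420 = 44.524
Overall dilution factor = 2.5625 × 64.333 × 3.125 × 13.031 × 43.529 × 25.294 × 44.524 = 3.291 × 10^8
Final = 0.200 M / 3.291 × 10^8 = 6.077 × 10^-10 M = 0.608 nM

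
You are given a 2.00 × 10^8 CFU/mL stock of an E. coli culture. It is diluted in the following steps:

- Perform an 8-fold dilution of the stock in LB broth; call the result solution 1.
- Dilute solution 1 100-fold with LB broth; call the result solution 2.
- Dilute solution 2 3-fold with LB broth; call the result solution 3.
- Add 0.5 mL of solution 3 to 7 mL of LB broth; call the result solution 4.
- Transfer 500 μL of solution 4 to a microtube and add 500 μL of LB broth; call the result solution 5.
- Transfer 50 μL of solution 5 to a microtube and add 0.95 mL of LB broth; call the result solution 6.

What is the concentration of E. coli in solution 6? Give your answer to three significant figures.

139 CFU/mL

Step 1: 8-fold → factor 8
Step 2: 100-fold → factor 100
Step 3: 3-fold → factor 3
Step 4: 0.5 mL + 7 mL = 7.5 mL total → factor 7.5/0.5 = 15
Step 5: 500 μL + 500 μL = 1000 μL total → factor 1000/500 = 2
Step 6: 50 μL + 0.95 mL = 1000 μL total → factor 1000/50 = 20
Overall dilution factor = 8 × 100 × 3 × 15 × 2 × 20 = 1.44 × 10^6
Final = 2.00 × 10^8 CFU/mL / 1.44 × 10^6 = 139 CFU/mL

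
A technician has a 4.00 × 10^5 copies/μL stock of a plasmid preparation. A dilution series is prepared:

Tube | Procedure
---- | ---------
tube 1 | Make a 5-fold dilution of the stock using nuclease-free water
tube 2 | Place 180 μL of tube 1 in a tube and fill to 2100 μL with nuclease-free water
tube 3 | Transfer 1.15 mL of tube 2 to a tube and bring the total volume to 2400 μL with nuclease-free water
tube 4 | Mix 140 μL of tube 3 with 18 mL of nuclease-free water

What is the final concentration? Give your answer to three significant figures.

25.4 copies/μL

Step 1: 5-fold → factor 5
Step 2: 180 μL brought to 2100 μL → factor 2100/180 = 11.667
Step 3: 1.15 mL brought to 2400 μL → factor 2.4/1.15 = 2.087
Step 4: 140 μL + 18 mL = 18140 μL total → factor 18140/140 = 129.57
Overall dilution factor = 5 × 11.667 × 2.087 × 129.57 = 15774
Final = 4.00 × 10^5 copies/μL / 15774 = 25.4 copies/μL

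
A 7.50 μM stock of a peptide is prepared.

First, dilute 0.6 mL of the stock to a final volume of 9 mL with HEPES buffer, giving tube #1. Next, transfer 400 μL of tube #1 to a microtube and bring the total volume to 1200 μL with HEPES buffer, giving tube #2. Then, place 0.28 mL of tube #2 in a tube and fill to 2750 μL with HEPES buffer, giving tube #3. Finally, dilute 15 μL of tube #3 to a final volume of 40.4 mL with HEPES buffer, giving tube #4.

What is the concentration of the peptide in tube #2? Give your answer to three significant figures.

Step 1: 0.6 mL brought to 9 mL → factor 9/0.6 = 15
Step 2: 400 μL brought to 1200 μL → factor 1200/400 = 3
Dilution factor through tube #2 = 15 × 3 = 45
[tube #2] = 7.50 μM / 45 = 0.167 μM

0.167 μM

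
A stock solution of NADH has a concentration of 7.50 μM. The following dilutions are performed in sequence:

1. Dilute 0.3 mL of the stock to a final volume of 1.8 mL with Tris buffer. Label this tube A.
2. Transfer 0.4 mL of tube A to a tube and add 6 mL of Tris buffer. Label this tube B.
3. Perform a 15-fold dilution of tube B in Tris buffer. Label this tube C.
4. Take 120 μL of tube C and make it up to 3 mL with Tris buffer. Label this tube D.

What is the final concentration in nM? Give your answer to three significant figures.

0.208 nM

Step 1: 0.3 mL brought to 1.8 mL → factor 1.8/0.3 = 6
Step 2: 0.4 mL + 6 mL = 6.4 mL total → factor 6.4/0.4 = 16
Step 3: 15-fold → factor 15
Step 4: 120 μL brought to 3 mL → factor 3000/120 = 25
Overall dilution factor = 6 × 16 × 15 × 25 = 36000
Final = 7.50 μM / 36000 = 0.0002083 μM = 0.208 nM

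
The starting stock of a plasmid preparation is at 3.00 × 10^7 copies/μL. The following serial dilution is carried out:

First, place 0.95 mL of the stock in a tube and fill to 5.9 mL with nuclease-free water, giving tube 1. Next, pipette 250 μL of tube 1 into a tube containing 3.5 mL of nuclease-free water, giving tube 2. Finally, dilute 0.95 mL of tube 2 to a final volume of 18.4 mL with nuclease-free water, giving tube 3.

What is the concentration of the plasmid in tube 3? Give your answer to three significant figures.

1.66 × 10^4 copies/μL

Step 1: 0.95 mL brought to 5.9 mL → factor 5.9/0.95 = 6.2105
Step 2: 250 μL + 3.5 mL = 3750 μL total → factor 3750/250 = 15
Step 3: 0.95 mL brought to 18.4 mL → factor 18.4/0.95 = 19.368
Overall dilution factor = 6.2105 × 15 × 19.368 = 1804.3
Final = 3.00 × 10^7 copies/μL / 1804.3 = 1.66 × 10^4 copies/μL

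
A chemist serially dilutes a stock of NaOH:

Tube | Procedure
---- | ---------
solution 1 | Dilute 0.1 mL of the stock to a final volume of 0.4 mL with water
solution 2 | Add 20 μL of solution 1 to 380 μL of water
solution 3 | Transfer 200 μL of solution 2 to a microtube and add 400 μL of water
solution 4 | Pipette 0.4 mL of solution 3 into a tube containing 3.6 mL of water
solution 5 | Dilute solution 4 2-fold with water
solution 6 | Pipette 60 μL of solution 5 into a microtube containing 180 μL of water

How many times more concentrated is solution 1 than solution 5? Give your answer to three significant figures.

1.20 × 10^3

Step 1: 0.1 mL brought to 0.4 mL → factor 0.4/0.1 = 4
Step 2: 20 μL + 380 μL = 400 μL total → factor 400/20 = 20
Step 3: 200 μL + 400 μL = 600 μL total → factor 600/200 = 3
Step 4: 0.4 mL + 3.6 mL = 4 mL total → factor 4/0.4 = 10
Step 5: 2-fold → factor 2
Dilution factor to solution 1 = 4; to solution 5 = 4800
[solution 1]/[solution 5] = (factor to solution 5)/(factor to solution 1) = 4800/4 = 1.20 × 10^3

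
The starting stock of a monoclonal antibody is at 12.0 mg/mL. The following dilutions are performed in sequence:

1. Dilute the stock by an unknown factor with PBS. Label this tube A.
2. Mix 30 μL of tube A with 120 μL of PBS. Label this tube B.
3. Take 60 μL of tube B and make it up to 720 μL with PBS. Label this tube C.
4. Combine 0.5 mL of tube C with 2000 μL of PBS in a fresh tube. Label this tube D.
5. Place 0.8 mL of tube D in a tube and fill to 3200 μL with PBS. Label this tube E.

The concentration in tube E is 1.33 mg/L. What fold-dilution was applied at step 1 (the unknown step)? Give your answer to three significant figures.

7.52-fold

Step 1: unknown factor x
Step 2: 30 μL + 120 μL = 150 μL total → factor 150/30 = 5
Step 3: 60 μL brought to 720 μL → factor 720/60 = 12
Step 4: 0.5 mL + 2000 μL = 2.5 mL total → factor 2.5/0.5 = 5
Step 5: 0.8 mL brought to 3200 μL → factor 3.2/0.8 = 4
Product of known-step factors = 1200
Overall factor = 12.0 mg/mL / (1.33 mg/L) = 9022.6
x = 9022.6 / 1200 = 7.52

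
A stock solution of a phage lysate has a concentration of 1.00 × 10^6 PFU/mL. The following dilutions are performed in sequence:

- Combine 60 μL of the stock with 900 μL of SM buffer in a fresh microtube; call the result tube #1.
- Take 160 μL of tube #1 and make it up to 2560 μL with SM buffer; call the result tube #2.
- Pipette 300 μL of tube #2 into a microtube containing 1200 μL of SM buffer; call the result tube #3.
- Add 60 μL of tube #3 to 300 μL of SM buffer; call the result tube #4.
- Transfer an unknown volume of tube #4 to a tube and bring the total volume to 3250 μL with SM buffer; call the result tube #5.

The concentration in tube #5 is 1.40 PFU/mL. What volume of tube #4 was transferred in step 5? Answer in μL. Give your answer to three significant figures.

Step 1: 60 μL + 900 μL = 960 μL total → factor 960/60 = 16
Step 2: 160 μL brought to 2560 μL → factor 2560/160 = 16
Step 3: 300 μL + 1200 μL = 1500 μL total → factor 1500/300 = 5
Step 4: 60 μL + 300 μL = 360 μL total → factor 360/60 = 6
Step 5: v brought to 3250 μL → factor = 3250 μL/v
Product of known-step factors = 7680
Overall factor = 1.00 × 10^6 PFU/mL / (1.40 PFU/mL) = 7.1429 × 10^5
Step-5 factor = 7.1429 × 10^5 / 7680 = 93.006
v = 3250 μL / 93.006 = 34.9 μL

34.9 μL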